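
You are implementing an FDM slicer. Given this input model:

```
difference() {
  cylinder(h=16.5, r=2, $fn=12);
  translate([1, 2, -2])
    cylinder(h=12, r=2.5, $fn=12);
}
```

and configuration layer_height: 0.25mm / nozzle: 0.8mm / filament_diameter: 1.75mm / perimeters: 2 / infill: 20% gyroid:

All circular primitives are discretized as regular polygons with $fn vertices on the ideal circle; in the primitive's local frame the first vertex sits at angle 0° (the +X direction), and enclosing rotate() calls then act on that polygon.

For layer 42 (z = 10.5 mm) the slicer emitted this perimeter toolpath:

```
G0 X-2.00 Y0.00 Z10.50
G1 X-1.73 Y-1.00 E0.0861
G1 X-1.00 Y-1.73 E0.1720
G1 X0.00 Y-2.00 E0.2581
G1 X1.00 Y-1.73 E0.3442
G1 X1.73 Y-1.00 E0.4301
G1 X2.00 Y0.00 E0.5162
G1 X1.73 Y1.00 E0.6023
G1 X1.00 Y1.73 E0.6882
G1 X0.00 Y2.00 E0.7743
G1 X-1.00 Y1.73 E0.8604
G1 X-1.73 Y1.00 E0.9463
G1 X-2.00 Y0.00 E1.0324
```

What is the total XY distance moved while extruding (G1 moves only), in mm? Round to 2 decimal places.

12.42 mm

Sum the Euclidean lengths of each G1 segment: total = 12.42 mm.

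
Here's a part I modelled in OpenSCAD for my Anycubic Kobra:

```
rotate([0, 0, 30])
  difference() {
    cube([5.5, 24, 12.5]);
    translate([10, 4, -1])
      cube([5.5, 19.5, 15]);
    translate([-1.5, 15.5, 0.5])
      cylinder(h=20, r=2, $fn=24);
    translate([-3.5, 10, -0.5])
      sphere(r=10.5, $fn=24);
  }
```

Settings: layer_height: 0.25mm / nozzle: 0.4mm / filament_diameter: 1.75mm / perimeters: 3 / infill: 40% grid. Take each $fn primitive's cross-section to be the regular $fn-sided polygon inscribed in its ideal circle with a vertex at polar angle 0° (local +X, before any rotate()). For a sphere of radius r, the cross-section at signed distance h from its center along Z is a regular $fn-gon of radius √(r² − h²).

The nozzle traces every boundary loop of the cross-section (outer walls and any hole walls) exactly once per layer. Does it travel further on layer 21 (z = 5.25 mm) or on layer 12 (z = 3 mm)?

Layer 21 (z = 5.25): the 5.5×24 cube contributes its full rectangle (perimeter 59.00 mm); the 5.5×19.5 cube at (10, 4) contributes its full rectangle (perimeter 50.00 mm); the cylinder at (-1.5, 15.5): section is a regular 24-gon, circumradius r=2 (perimeter = 2·24·2.000·sin(180°/24) = 12.53 mm); the r=10.5 sphere at (-3.5, 10) slices to a regular 24-gon of circumradius 8.786 (√(r²−h²) with h=5.75 from center) (perimeter = 2·24·8.786·sin(180°/24) = 55.04 mm); After the difference (first − rest): starting from the 5.5×24 cube, the 5.5×19.5 cube at (10, 4) misses the remaining region (no effect); the r=2 cylinder at (-1.5, 15.5) partially overlaps it — only the 0.87 mm² overlap (of its 12.42 mm²) is removed, clipping the outline; the r=10.5 sphere at (-3.5, 10) partially overlaps it — only the 59.53 mm² overlap (of its 239.73 mm²) is removed, clipping the outline — boundary = 63.32 mm; (rotated 30° about Z; rotation is an isometry so areas/perimeters/island counts are preserved). So its perimeter = 63.32 mm. Layer 12 (z = 3): the cube is present — its section is the full 5.5×24 rectangle (perimeter 59.00 mm); the 5.5×19.5 cube at (10, 4) contributes its full rectangle (perimeter 50.00 mm); the cylinder at (-1.5, 15.5): section is a regular 24-gon, circumradius r=2 (perimeter = 2·24·2.000·sin(180°/24) = 12.53 mm); the r=10.5 sphere at (-3.5, 10) contributes a regular 24-gon of circumradius √(10.5²−3.5²) = 9.899 (perimeter = 2·24·9.899·sin(180°/24) = 62.02 mm); Subtracting the remaining from the first: starting from the 5.5×24 cube, the 5.5×19.5 cube at (10, 4) misses the remaining region (no effect); the r=2 cylinder at (-1.5, 15.5) partially overlaps it — only the 0.87 mm² overlap (of its 12.42 mm²) is removed, clipping the outline; the r=10.5 sphere at (-3.5, 10) partially overlaps it — only the 79.37 mm² overlap (of its 304.37 mm²) is removed, clipping the outline — boundary = 48.52 mm; (whole slice rotated 30° about Z — lengths, areas and connectivity unchanged). So its perimeter = 48.52 mm. Layer 21 is larger (63.32 vs 48.52 mm).

layer 21 (z = 5.25 mm)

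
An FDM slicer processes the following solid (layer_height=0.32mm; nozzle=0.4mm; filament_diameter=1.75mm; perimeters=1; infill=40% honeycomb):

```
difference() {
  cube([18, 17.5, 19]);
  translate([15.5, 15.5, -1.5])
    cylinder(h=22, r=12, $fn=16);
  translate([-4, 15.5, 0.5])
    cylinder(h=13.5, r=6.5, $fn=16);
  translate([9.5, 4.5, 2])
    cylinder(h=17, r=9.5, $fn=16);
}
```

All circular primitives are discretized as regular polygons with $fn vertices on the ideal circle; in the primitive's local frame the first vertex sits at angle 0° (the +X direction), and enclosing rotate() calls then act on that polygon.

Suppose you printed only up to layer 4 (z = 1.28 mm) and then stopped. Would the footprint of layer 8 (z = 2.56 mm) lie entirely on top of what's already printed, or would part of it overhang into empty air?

entirely on top

Compare the two slices. At z = 1.28: the 18×17.5 cube contributes its full rectangle (area 315.00 mm²); the r=12 cylinder at (15.5, 15.5) contributes a regular 16-gon of circumradius 12 (area = (16/2)·12.000²·sin(360°/16) = 440.85 mm²); the r=6.5 cylinder at (-4, 15.5) contributes a regular 16-gon of circumradius 6.5 (area = (16/2)·6.500²·sin(360°/16) = 129.35 mm²); the cylinder at (9.5, 4.5) is absent (z outside [2, 19]); After the difference (first − rest): starting from the 18×17.5 cube (315.00 mm²), the r=12 cylinder at (15.5, 15.5) partially overlaps it — only the 168.19 mm² overlap (of its 440.85 mm²) is removed, clipping the outline; the r=6.5 cylinder at (-4, 15.5) partially overlaps it — only the 13.07 mm² overlap (of its 129.35 mm²) is removed, clipping the outline — area = 133.74 mm². At z = 2.56: the 18×17.5 cube contributes its full rectangle (area 315.00 mm²); the r=12 cylinder at (15.5, 15.5) contributes a regular 16-gon of circumradius 12 (area = (16/2)·12.000²·sin(360°/16) = 440.85 mm²); the r=6.5 cylinder at (-4, 15.5) gives a regular 16-gon of circumradius 6.5 (constant along its height) (area = (16/2)·6.500²·sin(360°/16) = 129.35 mm²); the cylinder at (9.5, 4.5): section is a regular 16-gon, circumradius r=9.5 (area = (16/2)·9.500²·sin(360°/16) = 276.30 mm²); Subtracting the remaining from the first: starting from the 18×17.5 cube (315.00 mm²), the r=12 cylinder at (15.5, 15.5) partially overlaps it — only the 168.19 mm² overlap (of its 440.85 mm²) is removed, clipping the outline; the r=6.5 cylinder at (-4, 15.5) partially overlaps it — only the 13.07 mm² overlap (of its 129.35 mm²) is removed, clipping the outline; the r=9.5 cylinder at (9.5, 4.5) partially overlaps it — only the 114.35 mm² overlap (of its 276.30 mm²) is removed, clipping the outline — area = 19.39 mm². Checking containment: the cross-section at z = 2.56 is a subset of the cross-section at z = 1.28.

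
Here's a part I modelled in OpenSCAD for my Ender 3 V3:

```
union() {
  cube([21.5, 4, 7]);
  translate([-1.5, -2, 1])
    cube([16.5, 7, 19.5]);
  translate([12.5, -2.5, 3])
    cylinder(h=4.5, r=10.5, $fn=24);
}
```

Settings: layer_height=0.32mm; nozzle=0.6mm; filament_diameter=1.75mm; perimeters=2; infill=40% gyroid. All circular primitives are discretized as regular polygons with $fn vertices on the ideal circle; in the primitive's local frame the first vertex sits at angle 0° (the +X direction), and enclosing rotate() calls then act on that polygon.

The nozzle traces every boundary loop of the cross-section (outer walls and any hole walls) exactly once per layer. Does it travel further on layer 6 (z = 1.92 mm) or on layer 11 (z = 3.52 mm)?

Layer 6 (z = 1.92): the cube (footprint 21.5×4) is included at this height (perimeter 51.00 mm); the cube at (-1.5, -2) (footprint 16.5×7) is included at this height (perimeter 47.00 mm); the cylinder at (12.5, -2.5) is not intersected at this z (z outside [3, 7.5]); Taking the union: the regions partially overlap (shared area 60.00 mm²), so the edge portions inside another operand are dropped and the merged outline is re-measured after clipping — boundary = 60.00 mm. So its perimeter = 60.00 mm. Layer 11 (z = 3.52): the 21.5×4 cube contributes its full rectangle (perimeter 51.00 mm); the cube at (-1.5, -2) (footprint 16.5×7) is included at this height (perimeter 47.00 mm); the r=10.5 cylinder at (12.5, -2.5) gives a regular 24-gon of circumradius 10.5 (constant along its height) (perimeter = 2·24·10.500·sin(180°/24) = 65.79 mm); Taking the union: the regions partially overlap (shared area 168.70 mm²), so the edge portions inside another operand are dropped and the merged outline is re-measured after clipping — boundary = 75.75 mm. So its perimeter = 75.75 mm. Layer 11 is larger (75.75 vs 60.00 mm).

layer 11 (z = 3.52 mm)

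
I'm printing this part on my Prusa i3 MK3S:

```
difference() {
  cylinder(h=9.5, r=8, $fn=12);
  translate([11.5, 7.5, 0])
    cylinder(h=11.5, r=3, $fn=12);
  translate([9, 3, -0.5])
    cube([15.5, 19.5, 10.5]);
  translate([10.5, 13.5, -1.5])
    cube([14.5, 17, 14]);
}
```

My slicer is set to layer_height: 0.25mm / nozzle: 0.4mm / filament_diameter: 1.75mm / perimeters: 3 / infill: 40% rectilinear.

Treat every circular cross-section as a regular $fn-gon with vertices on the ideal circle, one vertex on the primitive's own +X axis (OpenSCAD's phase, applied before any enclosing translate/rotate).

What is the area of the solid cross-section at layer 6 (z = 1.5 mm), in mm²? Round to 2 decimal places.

At z = 1.5 mm: the r=8 cylinder contributes a regular 12-gon of circumradius 8 (area = (12/2)·8.000²·sin(360°/12) = 192.00 mm²); the r=3 cylinder at (11.5, 7.5) contributes a regular 12-gon of circumradius 3 (area = (12/2)·3.000²·sin(360°/12) = 27.00 mm²); the cube at (9, 3) (footprint 15.5×19.5) is included at this height (area 302.25 mm²); the cube at (10.5, 13.5) is present — its section is the full 14.5×17 rectangle (area 246.50 mm²); After the difference (first − rest): starting from the r=8 cylinder (192.00 mm²), the r=3 cylinder at (11.5, 7.5) misses the remaining region (no effect); the 15.5×19.5 cube at (9, 3) misses the remaining region (no effect); the 14.5×17 cube at (10.5, 13.5) misses the remaining region (no effect) — area = 192.00 mm². Overall, the cross-section is a single solid region. Net area = 192.00 mm².

192.00 mm²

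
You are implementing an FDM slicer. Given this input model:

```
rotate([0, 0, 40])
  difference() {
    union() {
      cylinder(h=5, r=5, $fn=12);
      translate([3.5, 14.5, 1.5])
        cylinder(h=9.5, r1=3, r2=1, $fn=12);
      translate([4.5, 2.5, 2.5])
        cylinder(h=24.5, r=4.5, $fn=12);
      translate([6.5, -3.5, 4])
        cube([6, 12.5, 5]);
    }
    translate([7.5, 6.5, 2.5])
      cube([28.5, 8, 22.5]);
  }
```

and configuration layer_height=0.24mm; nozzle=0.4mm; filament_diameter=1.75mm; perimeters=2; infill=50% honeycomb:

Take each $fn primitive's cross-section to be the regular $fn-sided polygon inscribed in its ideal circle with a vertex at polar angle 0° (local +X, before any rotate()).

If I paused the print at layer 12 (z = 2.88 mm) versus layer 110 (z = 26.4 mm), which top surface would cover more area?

Layer 12 (z = 2.88): the r=5 cylinder contributes a regular 12-gon of circumradius 5 (area = (12/2)·5.000²·sin(360°/12) = 75.00 mm²); the cone at (3.5, 14.5) (r1=3→r2=1) has section circumradius 2.709 here — a regular 12-gon (area = (12/2)·2.709²·sin(360°/12) = 22.02 mm²); the r=4.5 cylinder at (4.5, 2.5) contributes a regular 12-gon of circumradius 4.5 (area = (12/2)·4.500²·sin(360°/12) = 60.75 mm²); the cube at (6.5, -3.5) does not reach this height (z outside [4, 9]); Merging all regions: the regions partially overlap — summed areas 157.77 mm² minus the doubly-counted overlap 22.37 mm² gives 135.41 mm² — area = 135.41 mm²; the 28.5×8 cube at (7.5, 6.5) contributes its full rectangle (area 228.00 mm²); Subtracting the remaining from the first: starting from the result so far (135.41 mm²), the 28.5×8 cube at (7.5, 6.5) misses the remaining region (no effect) — area = 135.41 mm²; (whole slice rotated 40° about Z — lengths, areas and connectivity unchanged). So its area = 135.41 mm². Layer 110 (z = 26.4): the cylinder does not reach this height (z outside [0, 5]); the cone at (3.5, 14.5) is not intersected at this z (z outside [1.5, 11]); the cylinder at (4.5, 2.5): section is a regular 12-gon, circumradius r=4.5 (area = (12/2)·4.500²·sin(360°/12) = 60.75 mm²); the cube at (6.5, -3.5) is not intersected at this z (z outside [4, 9]); Merging all regions: only the r=4.5 cylinder at (4.5, 2.5) is present, so the union is just that shape — area = 60.75 mm²; the cube at (7.5, 6.5) does not reach this height (z outside [2.5, 25]); Taking the first minus the rest: none of the subtracted shapes is present at this height, so the result so far is unchanged — area = 60.75 mm²; (whole slice rotated 40° about Z — lengths, areas and connectivity unchanged). So its area = 60.75 mm². Layer 12 is larger (135.41 vs 60.75 mm²).

layer 12 (z = 2.88 mm)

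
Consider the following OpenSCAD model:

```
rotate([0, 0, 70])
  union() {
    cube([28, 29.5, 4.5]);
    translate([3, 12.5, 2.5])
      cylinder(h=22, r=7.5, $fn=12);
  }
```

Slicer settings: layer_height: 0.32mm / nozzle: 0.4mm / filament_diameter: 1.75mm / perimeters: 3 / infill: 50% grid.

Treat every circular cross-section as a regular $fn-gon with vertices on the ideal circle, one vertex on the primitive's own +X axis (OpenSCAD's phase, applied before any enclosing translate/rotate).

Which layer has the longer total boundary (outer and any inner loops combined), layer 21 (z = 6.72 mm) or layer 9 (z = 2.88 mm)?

Layer 21 (z = 6.72): the cube is not intersected at this z (z outside [0, 4.5]); the r=7.5 cylinder at (3, 12.5) contributes a regular 12-gon of circumradius 7.5 (perimeter = 2·12·7.500·sin(180°/12) = 46.59 mm); Merging all regions: only the r=7.5 cylinder at (3, 12.5) is present, so the union is just that shape — boundary = 46.59 mm; (rotated 70° about Z; rotation is an isometry so areas/perimeters/island counts are preserved). So its perimeter = 46.59 mm. Layer 9 (z = 2.88): the cube is present — its section is the full 28×29.5 rectangle (perimeter 115.00 mm); the r=7.5 cylinder at (3, 12.5) contributes a regular 12-gon of circumradius 7.5 (perimeter = 2·12·7.500·sin(180°/12) = 46.59 mm); Merging all regions: the regions partially overlap (shared area 126.96 mm²), so the edge portions inside another operand are dropped and the merged outline is re-measured after clipping — boundary = 118.69 mm; (whole slice rotated 70° about Z — lengths, areas and connectivity unchanged). So its perimeter = 118.69 mm. Layer 9 is larger (118.69 vs 46.59 mm).

layer 9 (z = 2.88 mm)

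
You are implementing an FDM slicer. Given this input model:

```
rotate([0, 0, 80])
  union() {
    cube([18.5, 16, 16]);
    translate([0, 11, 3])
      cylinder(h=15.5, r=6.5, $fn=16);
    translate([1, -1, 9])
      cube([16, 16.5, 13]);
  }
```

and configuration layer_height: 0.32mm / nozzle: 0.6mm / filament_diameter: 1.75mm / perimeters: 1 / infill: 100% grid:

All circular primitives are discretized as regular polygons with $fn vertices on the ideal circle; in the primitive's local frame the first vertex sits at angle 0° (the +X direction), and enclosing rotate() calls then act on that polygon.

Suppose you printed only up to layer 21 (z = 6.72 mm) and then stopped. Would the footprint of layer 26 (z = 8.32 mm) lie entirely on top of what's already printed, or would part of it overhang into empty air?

Compare the two slices. At z = 6.72: the cube (footprint 18.5×16) is included at this height (area 296.00 mm²); the r=6.5 cylinder at (0, 11) gives a regular 16-gon of circumradius 6.5 (constant along its height) (area = (16/2)·6.500²·sin(360°/16) = 129.35 mm²); the cube at (1, -1) is absent (z outside [9, 22]); Merging all regions: the regions partially overlap — summed areas 425.35 mm² minus the doubly-counted overlap 60.80 mm² gives 364.55 mm² — area = 364.55 mm²; (whole slice rotated 80° about Z — lengths, areas and connectivity unchanged). At z = 8.32: the 18.5×16 cube contributes its full rectangle (area 296.00 mm²); the r=6.5 cylinder at (0, 11) gives a regular 16-gon of circumradius 6.5 (constant along its height) (area = (16/2)·6.500²·sin(360°/16) = 129.35 mm²); the cube at (1, -1) is not intersected at this z (z outside [9, 22]); Merging all regions: the regions partially overlap — summed areas 425.35 mm² minus the doubly-counted overlap 60.80 mm² gives 364.55 mm² — area = 364.55 mm²; (rotated 80° about Z; rotation is an isometry so areas/perimeters/island counts are preserved). Checking containment: the cross-section at z = 8.32 is a subset of the cross-section at z = 6.72.

entirely on top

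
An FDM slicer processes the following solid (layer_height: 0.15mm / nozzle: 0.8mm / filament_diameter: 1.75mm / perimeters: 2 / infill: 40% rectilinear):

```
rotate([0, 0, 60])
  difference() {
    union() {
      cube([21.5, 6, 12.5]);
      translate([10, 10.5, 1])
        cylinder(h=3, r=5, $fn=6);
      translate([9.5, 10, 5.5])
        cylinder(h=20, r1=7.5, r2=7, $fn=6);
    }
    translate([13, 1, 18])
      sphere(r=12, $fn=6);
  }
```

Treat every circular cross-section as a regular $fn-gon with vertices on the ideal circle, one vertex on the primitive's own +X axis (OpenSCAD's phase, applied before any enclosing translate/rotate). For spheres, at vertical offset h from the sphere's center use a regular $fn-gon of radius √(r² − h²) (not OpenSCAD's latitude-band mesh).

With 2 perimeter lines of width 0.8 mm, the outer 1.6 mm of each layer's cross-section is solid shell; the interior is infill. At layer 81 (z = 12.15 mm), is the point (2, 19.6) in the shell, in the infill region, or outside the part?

outside

At z = 12.15 mm: the 21.5×6 cube contributes its full rectangle; the cylinder at (10, 10.5) is absent (z outside [1, 4]); the cone at (9.5, 10): at t=0.333 of its height the radius interpolates to r₁+(r₂−r₁)t = 7.334, giving a regular 6-gon of that circumradius; Merging all regions: the regions partially overlap (shared area 20.43 mm²), so overlapping operands fuse into one piece — 1 connected region; the r=12 sphere at (13, 1) contributes a regular 6-gon of circumradius √(12²−5.85²) = 10.477; Subtracting the remaining from the first: starting from the result so far, the r=12 sphere at (13, 1) partially overlaps it — only the 142.77 mm² overlap (of its 285.21 mm²) is removed, clipping the outline — 2 connected regions; (rotated 60° about Z; rotation is an isometry so areas/perimeters/island counts are preserved). Overall, the cross-section has 2 separate islands. Undo the 60° rotation: the query point maps to (17.974, 8.068) in the un-rotated model frame. The nearest boundary edge runs (13.17, 16.35)→(16.79, 10.07); distance from the point to it = 2.33 mm. The point is not inside any of the regions above, so it lies outside the cross-section (2.33 mm from the nearest boundary).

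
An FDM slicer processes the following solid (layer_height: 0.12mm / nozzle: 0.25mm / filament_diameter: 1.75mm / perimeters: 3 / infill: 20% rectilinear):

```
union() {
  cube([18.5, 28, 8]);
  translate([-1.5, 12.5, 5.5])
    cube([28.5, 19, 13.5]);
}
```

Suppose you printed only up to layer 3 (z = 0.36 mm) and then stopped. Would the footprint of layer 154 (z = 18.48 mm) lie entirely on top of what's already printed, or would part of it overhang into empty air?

Compare the two slices. At z = 0.36: the 18.5×28 cube contributes its full rectangle (area 518.00 mm²); the cube at (-1.5, 12.5) is not intersected at this z (z outside [5.5, 19]); Taking the union: only the 18.5×28 cube is present, so the union is just that shape — area = 518.00 mm². At z = 18.48: the cube is absent (z outside [0, 8]); the 28.5×19 cube at (-1.5, 12.5) contributes its full rectangle (area 541.50 mm²); Combining (union): only the 28.5×19 cube at (-1.5, 12.5) is present, so the union is just that shape — area = 541.50 mm². Checking containment: at z = 18.48 the cross-section extends beyond the z = 0.36 cross-section by about 254.75 mm².

part overhangs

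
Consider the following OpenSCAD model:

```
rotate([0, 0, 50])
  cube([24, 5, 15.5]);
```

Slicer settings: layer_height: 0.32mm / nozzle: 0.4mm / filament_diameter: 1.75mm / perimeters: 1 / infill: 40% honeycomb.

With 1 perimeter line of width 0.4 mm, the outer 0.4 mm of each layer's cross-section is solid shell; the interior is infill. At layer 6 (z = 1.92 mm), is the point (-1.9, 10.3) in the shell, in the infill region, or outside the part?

outside

At z = 1.92 mm: the cube (footprint 24×5) is included at this height; (rotated 50° about Z; rotation is an isometry so areas/perimeters/island counts are preserved). Overall, the cross-section is a single solid region. Undo the 50° rotation: the query point maps to (6.669, 8.076) in the un-rotated model frame. The nearest boundary edge runs (24.00, 5.00)→(0.00, 5.00); distance from the point to it = 3.08 mm. The point is not inside any of the regions above, so it lies outside the cross-section (3.08 mm from the nearest boundary).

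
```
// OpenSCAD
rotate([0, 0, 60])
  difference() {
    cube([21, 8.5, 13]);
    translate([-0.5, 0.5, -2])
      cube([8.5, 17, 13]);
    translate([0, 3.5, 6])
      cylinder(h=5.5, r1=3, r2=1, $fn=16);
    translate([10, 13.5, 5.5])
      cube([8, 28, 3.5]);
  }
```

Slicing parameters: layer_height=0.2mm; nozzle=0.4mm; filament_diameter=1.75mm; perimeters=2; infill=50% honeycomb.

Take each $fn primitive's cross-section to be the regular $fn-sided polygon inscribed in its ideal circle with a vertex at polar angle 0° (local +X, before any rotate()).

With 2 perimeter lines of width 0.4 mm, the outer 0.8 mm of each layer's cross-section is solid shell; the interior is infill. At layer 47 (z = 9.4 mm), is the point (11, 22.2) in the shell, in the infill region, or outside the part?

At z = 9.4 mm: the cube is present — its section is the full 21×8.5 rectangle; the cube at (-0.5, 0.5) is present — its section is the full 8.5×17 rectangle; the cone at (0, 3.5) contributes a regular 16-gon of circumradius 1.764 (interpolated between r1=3 and r2=1 at t=0.618); the cube at (10, 13.5) is absent (z outside [5.5, 9]); Taking the first minus the rest: starting from the 21×8.5 cube, the 8.5×17 cube at (-0.5, 0.5) partially overlaps it — only the 64.00 mm² overlap (of its 144.50 mm²) is removed, clipping the outline; the cone at (0, 3.5) misses the remaining region (no effect) — 1 connected region; (rotated 60° about Z; rotation is an isometry so areas/perimeters/island counts are preserved). Overall, the cross-section is a single solid region. Undo the 60° rotation: the query point maps to (24.726, 1.574) in the un-rotated model frame. The nearest boundary edge runs (21.00, 8.50)→(21.00, 0.00); distance from the point to it = 3.73 mm. The point is not inside any of the regions above, so it lies outside the cross-section (3.73 mm from the nearest boundary).

outside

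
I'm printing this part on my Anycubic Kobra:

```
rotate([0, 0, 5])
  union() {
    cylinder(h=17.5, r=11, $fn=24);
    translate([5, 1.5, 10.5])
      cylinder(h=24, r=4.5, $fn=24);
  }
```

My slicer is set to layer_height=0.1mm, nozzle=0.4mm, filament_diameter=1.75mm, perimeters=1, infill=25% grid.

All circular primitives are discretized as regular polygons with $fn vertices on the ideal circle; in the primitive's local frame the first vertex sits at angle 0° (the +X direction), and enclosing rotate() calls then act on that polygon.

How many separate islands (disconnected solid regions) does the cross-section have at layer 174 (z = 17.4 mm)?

At z = 17.4 mm: the r=11 cylinder gives a regular 24-gon of circumradius 11 (constant along its height); the cylinder at (5, 1.5): section is a regular 24-gon, circumradius r=4.5; Combining (union): the r=4.5 cylinder at (5, 1.5) lies entirely inside the r=11 cylinder, so the union is just the r=11 cylinder — 1 connected region; (rotated 5° about Z; rotation is an isometry so areas/perimeters/island counts are preserved). Overall, the cross-section is a single solid region. Island count = 1.

1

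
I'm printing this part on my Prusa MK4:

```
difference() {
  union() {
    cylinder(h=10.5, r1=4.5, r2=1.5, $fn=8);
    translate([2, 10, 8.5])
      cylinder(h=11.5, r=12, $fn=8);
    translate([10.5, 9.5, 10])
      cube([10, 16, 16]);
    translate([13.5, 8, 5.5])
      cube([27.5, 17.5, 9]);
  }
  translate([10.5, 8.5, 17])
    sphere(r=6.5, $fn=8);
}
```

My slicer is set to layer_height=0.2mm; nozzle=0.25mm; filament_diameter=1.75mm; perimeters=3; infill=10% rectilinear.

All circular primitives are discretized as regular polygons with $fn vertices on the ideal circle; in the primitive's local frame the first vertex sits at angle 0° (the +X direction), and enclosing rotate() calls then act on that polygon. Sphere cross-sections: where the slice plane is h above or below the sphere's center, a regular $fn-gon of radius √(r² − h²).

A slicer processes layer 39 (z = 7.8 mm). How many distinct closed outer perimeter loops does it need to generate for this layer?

2

At z = 7.8 mm: the cone: at t=0.743 of its height the radius interpolates to r₁+(r₂−r₁)t = 2.271, giving a regular 8-gon of that circumradius; the cylinder at (2, 10) does not reach this height (z outside [8.5, 20]); the cube at (10.5, 9.5) does not reach this height (z outside [10, 26]); the cube at (13.5, 8) is present — its section is the full 27.5×17.5 rectangle; Merging all regions: the 2 present regions are separate (no shared area or edge), so areas and boundary lengths simply add and each stays a separate island — 2 connected regions; the sphere at (10.5, 8.5) does not reach this height (|z−center|=9.200 > r=6.5); Taking the first minus the rest: none of the subtracted shapes is present at this height, so the result so far is unchanged — 2 connected regions. The result has 2 disconnected regions.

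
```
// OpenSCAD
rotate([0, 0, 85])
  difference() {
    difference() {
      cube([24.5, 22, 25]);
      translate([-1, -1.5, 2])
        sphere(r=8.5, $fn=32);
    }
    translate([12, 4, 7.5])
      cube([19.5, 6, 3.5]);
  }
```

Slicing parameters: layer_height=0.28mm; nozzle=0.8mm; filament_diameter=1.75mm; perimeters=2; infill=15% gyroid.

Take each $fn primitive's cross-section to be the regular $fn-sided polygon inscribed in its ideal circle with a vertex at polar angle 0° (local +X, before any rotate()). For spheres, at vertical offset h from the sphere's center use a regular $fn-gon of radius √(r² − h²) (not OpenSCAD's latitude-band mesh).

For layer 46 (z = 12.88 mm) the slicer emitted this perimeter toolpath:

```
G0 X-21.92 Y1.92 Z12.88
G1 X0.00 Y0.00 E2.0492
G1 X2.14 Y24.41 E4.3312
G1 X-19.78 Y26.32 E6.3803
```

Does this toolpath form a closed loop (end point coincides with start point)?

no

Start point (G0): (-21.92, 1.92). End point (last G1): the path does not return to the start — open.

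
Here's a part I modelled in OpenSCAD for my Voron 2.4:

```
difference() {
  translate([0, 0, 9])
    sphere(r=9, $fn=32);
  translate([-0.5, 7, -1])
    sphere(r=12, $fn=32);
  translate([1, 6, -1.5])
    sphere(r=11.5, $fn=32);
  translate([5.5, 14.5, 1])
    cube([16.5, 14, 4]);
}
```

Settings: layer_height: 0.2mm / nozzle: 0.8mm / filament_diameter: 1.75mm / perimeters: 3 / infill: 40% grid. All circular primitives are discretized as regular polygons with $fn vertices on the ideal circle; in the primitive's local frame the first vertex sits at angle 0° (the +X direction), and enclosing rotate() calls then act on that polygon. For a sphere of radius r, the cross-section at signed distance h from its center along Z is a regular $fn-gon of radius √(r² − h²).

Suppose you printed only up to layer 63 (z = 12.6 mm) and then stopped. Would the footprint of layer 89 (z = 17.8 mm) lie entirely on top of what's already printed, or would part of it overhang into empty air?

Compare the two slices. At z = 12.6: the sphere: section is a regular 32-gon, circumradius = √(r²−h²) = √(9²−3.6²) = 8.249 (area = (32/2)·8.249²·sin(360°/32) = 212.38 mm²); the sphere at (-0.5, 7) is not intersected at this z (|z−center|=13.600 > r=12); the sphere at (1, 6) is absent (|z−center|=14.100 > r=11.5); the cube at (5.5, 14.5) does not reach this height (z outside [1, 5]); Subtracting the remaining from the first: none of the subtracted shapes is present at this height, so the r=9 sphere is unchanged — area = 212.38 mm². At z = 17.8: the sphere: section is a regular 32-gon, circumradius = √(r²−h²) = √(9²−8.8²) = 1.887 (area = (32/2)·1.887²·sin(360°/32) = 11.11 mm²); the sphere at (-0.5, 7) does not reach this height (|z−center|=18.800 > r=12); the sphere at (1, 6) is absent (|z−center|=19.300 > r=11.5); the cube at (5.5, 14.5) is absent (z outside [1, 5]); Taking the first minus the rest: none of the subtracted shapes is present at this height, so the r=9 sphere is unchanged — area = 11.11 mm². Checking containment: the cross-section at z = 17.8 is a subset of the cross-section at z = 12.6.

entirely on top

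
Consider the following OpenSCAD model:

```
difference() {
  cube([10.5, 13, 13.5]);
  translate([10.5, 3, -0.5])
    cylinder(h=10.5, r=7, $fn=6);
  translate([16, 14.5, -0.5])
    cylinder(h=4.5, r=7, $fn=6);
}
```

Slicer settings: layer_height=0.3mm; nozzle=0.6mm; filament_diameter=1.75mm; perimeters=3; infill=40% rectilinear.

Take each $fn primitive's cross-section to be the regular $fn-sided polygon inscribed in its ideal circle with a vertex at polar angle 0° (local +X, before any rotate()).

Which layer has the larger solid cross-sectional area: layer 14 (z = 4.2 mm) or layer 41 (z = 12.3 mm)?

layer 41 (z = 12.3 mm)

Layer 14 (z = 4.2): the 10.5×13 cube contributes its full rectangle (area 136.50 mm²); the r=7 cylinder at (10.5, 3) gives a regular 6-gon of circumradius 7 (constant along its height) (area = (6/2)·7.000²·sin(360°/6) = 127.31 mm²); the cylinder at (16, 14.5) does not reach this height (z outside [-0.5, 4]); Taking the first minus the rest: starting from the 10.5×13 cube (136.50 mm²), the r=7 cylinder at (10.5, 3) partially overlaps it — only the 50.23 mm² overlap (of its 127.31 mm²) is removed, clipping the outline — area = 86.27 mm². So its area = 86.27 mm². Layer 41 (z = 12.3): the cube is present — its section is the full 10.5×13 rectangle (area 136.50 mm²); the cylinder at (10.5, 3) is absent (z outside [-0.5, 10]); the cylinder at (16, 14.5) is not intersected at this z (z outside [-0.5, 4]); After the difference (first − rest): none of the subtracted shapes is present at this height, so the 10.5×13 cube is unchanged — area = 136.50 mm². So its area = 136.50 mm². Layer 41 is larger (136.50 vs 86.27 mm²).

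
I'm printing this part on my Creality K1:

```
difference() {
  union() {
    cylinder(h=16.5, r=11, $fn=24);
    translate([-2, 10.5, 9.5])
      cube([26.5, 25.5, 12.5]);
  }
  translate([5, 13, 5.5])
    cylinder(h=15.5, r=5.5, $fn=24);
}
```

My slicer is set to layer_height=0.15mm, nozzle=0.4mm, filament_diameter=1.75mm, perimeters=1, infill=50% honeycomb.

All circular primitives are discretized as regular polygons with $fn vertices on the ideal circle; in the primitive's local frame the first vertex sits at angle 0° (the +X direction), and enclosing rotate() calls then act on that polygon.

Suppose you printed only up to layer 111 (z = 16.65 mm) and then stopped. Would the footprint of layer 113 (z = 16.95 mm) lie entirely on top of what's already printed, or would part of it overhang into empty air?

entirely on top

Compare the two slices. At z = 16.65: the cylinder does not reach this height (z outside [0, 16.5]); the 26.5×25.5 cube at (-2, 10.5) contributes its full rectangle (area 675.75 mm²); Taking the union: only the 26.5×25.5 cube at (-2, 10.5) is present, so the union is just that shape — area = 675.75 mm²; the r=5.5 cylinder at (5, 13) gives a regular 24-gon of circumradius 5.5 (constant along its height) (area = (24/2)·5.500²·sin(360°/24) = 93.95 mm²); After the difference (first − rest): starting from the result so far (675.75 mm²), the r=5.5 cylinder at (5, 13) partially overlaps it — only the 73.33 mm² overlap (of its 93.95 mm²) is removed, clipping the outline — area = 602.42 mm². At z = 16.95: the cylinder does not reach this height (z outside [0, 16.5]); the cube at (-2, 10.5) (footprint 26.5×25.5) is included at this height (area 675.75 mm²); Merging all regions: only the 26.5×25.5 cube at (-2, 10.5) is present, so the union is just that shape — area = 675.75 mm²; the cylinder at (5, 13): section is a regular 24-gon, circumradius r=5.5 (area = (24/2)·5.500²·sin(360°/24) = 93.95 mm²); After the difference (first − rest): starting from the result so far (675.75 mm²), the r=5.5 cylinder at (5, 13) partially overlaps it — only the 73.33 mm² overlap (of its 93.95 mm²) is removed, clipping the outline — area = 602.42 mm². Checking containment: the cross-section at z = 16.95 is a subset of the cross-section at z = 16.65.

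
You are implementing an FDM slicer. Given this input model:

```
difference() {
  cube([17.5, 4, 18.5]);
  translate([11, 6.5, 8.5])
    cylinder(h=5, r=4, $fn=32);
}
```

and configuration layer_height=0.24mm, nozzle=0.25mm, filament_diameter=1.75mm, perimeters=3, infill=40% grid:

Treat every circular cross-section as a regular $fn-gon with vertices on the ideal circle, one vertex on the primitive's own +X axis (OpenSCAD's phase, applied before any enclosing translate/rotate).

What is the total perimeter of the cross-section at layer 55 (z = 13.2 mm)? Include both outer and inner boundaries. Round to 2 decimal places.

At z = 13.2 mm: the cube is present — its section is the full 17.5×4 rectangle (perimeter 43.00 mm); the r=4 cylinder at (11, 6.5) contributes a regular 32-gon of circumradius 4 (perimeter = 2·32·4.000·sin(180°/32) = 25.09 mm); After the difference (first − rest): starting from the 17.5×4 cube, the r=4 cylinder at (11, 6.5) partially overlaps it — only the 6.43 mm² overlap (of its 49.94 mm²) is removed, clipping the outline — boundary = 43.93 mm. Overall, the cross-section is a single solid region. Total boundary length (outer) = 43.93 mm.

43.93 mm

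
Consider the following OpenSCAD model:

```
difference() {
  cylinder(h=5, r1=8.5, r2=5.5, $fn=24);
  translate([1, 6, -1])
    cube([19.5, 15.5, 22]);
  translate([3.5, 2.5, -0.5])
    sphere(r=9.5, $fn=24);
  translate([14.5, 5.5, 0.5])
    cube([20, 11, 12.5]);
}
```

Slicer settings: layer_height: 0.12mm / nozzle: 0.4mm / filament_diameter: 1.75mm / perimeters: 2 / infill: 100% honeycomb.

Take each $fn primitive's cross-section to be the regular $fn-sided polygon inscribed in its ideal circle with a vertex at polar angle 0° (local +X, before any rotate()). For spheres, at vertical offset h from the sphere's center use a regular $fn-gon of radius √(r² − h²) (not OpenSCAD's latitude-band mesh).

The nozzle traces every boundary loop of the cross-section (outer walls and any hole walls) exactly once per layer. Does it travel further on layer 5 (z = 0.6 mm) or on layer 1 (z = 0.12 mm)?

Layer 5 (z = 0.6): the cone contributes a regular 24-gon of circumradius 8.140 (interpolated between r1=8.5 and r2=5.5 at t=0.120) (perimeter = 2·24·8.140·sin(180°/24) = 51.00 mm); the cube at (1, 6) is present — its section is the full 19.5×15.5 rectangle (perimeter 70.00 mm); the sphere at (3.5, 2.5): section is a regular 24-gon, circumradius = √(r²−h²) = √(9.5²−1.1²) = 9.436 (perimeter = 2·24·9.436·sin(180°/24) = 59.12 mm); the cube at (14.5, 5.5) (footprint 20×11) is included at this height (perimeter 62.00 mm); Subtracting the remaining from the first: starting from the cone, the 19.5×15.5 cube at (1, 6) partially overlaps it — only the 5.72 mm² overlap (of its 302.25 mm²) is removed, clipping the outline; the r=9.5 sphere at (3.5, 2.5) partially overlaps it — only the 157.54 mm² overlap (of its 276.54 mm²) is removed, clipping the outline; the 20×11 cube at (14.5, 5.5) misses the remaining region (no effect) — boundary = 44.21 mm. So its perimeter = 44.21 mm. Layer 1 (z = 0.12): the cone (r1=8.5→r2=5.5) has section circumradius 8.428 here — a regular 24-gon (perimeter = 2·24·8.428·sin(180°/24) = 52.80 mm); the cube at (1, 6) is present — its section is the full 19.5×15.5 rectangle (perimeter 70.00 mm); the sphere at (3.5, 2.5): section is a regular 24-gon, circumradius = √(r²−h²) = √(9.5²−0.62²) = 9.480 (perimeter = 2·24·9.480·sin(180°/24) = 59.39 mm); the cube at (14.5, 5.5) does not reach this height (z outside [0.5, 13]); Subtracting the remaining from the first: starting from the cone, the 19.5×15.5 cube at (1, 6) partially overlaps it — only the 7.22 mm² overlap (of its 302.25 mm²) is removed, clipping the outline; the r=9.5 sphere at (3.5, 2.5) partially overlaps it — only the 164.45 mm² overlap (of its 279.11 mm²) is removed, clipping the outline — boundary = 47.01 mm. So its perimeter = 47.01 mm. Layer 1 is larger (47.01 vs 44.21 mm).

layer 1 (z = 0.12 mm)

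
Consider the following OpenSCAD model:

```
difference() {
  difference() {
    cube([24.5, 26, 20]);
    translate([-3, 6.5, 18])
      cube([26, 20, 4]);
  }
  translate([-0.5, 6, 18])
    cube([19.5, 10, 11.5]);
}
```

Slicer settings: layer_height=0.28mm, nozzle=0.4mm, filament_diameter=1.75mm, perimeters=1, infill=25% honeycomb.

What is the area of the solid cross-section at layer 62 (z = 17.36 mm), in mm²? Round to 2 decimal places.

At z = 17.36 mm: the 24.5×26 cube contributes its full rectangle (area 637.00 mm²); the cube at (-3, 6.5) is absent (z outside [18, 22]); Subtracting the remaining from the first: none of the subtracted shapes is present at this height, so the 24.5×26 cube is unchanged — area = 637.00 mm²; the cube at (-0.5, 6) does not reach this height (z outside [18, 29.5]); After the difference (first − rest): none of the subtracted shapes is present at this height, so that combined region is unchanged — area = 637.00 mm². Overall, the cross-section is a single solid region. Net area = 637.00 mm².

637.00 mm²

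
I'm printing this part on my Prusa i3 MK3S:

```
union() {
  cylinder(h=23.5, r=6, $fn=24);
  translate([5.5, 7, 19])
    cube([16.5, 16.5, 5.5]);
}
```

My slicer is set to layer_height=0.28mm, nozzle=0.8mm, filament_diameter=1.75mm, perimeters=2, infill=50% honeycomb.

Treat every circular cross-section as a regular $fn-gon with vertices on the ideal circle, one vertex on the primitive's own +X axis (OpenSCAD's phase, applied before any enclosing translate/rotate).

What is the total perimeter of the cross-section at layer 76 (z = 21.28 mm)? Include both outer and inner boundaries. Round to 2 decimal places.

103.59 mm

At z = 21.28 mm: the r=6 cylinder contributes a regular 24-gon of circumradius 6 (perimeter = 2·24·6.000·sin(180°/24) = 37.59 mm); the cube at (5.5, 7) (footprint 16.5×16.5) is included at this height (perimeter 66.00 mm); Combining (union): the 2 present regions are separate (no shared area or edge), so areas and boundary lengths simply add and each stays a separate island — boundary = 103.59 mm. Overall, the cross-section has 2 separate islands. Total boundary length (outer) = 103.59 mm.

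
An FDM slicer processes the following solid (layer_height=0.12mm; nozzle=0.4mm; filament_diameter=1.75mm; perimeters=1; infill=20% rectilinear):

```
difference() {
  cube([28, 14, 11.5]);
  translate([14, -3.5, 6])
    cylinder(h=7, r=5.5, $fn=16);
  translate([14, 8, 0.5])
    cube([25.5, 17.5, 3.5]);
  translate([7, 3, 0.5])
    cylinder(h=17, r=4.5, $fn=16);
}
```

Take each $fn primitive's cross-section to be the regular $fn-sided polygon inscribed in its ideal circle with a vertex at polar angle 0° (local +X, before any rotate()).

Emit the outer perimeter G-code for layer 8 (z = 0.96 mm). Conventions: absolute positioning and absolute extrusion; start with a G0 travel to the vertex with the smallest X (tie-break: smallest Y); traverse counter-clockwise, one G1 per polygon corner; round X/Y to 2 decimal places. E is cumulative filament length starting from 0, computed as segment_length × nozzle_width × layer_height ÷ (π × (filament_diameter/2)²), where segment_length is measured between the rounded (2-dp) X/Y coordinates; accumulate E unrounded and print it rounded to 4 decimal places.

At z = 0.96 mm: the cube (footprint 28×14) is included at this height; the cylinder at (14, -3.5) is not intersected at this z (z outside [6, 13]); the cube at (14, 8) is present — its section is the full 25.5×17.5 rectangle; the cylinder at (7, 3): section is a regular 16-gon, circumradius r=4.5; After the difference (first − rest): starting from the 28×14 cube, the 25.5×17.5 cube at (14, 8) partially overlaps it — only the 84.00 mm² overlap (of its 446.25 mm²) is removed, clipping the outline; the r=4.5 cylinder at (7, 3) partially overlaps it — only the 55.44 mm² overlap (of its 61.99 mm²) is removed, clipping the outline — 1 connected region. The outline is a single polygon with 19 vertices. Extrusion per mm of travel: 0.4 × 0.12 / (π × 0.875²) = 0.019956. Accumulating E over each segment gives final E = 1.9564.

G0 X0.00 Y0.00 Z0.96
G1 X3.70 Y0.00 E0.0738
G1 X2.84 Y1.28 E0.1046
G1 X2.50 Y3.00 E0.1396
G1 X2.84 Y4.72 E0.1746
G1 X3.82 Y6.18 E0.2097
G1 X5.28 Y7.16 E0.2448
G1 X7.00 Y7.50 E0.2798
G1 X8.72 Y7.16 E0.3147
G1 X10.18 Y6.18 E0.3498
G1 X11.16 Y4.72 E0.3849
G1 X11.50 Y3.00 E0.4199
G1 X11.16 Y1.28 E0.4549
G1 X10.30 Y0.00 E0.4857
G1 X28.00 Y0.00 E0.8389
G1 X28.00 Y8.00 E0.9986
G1 X14.00 Y8.00 E1.2779
G1 X14.00 Y14.00 E1.3977
G1 X0.00 Y14.00 E1.6771
G1 X0.00 Y0.00 E1.9564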